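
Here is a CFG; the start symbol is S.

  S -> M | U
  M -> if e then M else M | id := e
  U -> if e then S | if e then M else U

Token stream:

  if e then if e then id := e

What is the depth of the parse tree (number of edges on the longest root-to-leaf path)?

6

[S [U if e then [S [U if e then [S [M id := e]]]]]]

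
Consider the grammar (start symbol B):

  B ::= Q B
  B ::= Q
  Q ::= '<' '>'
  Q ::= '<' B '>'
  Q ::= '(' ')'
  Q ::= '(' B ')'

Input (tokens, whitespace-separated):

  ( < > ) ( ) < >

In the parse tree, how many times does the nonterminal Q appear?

4

[B [Q ( [B [Q < >]] )] [B [Q ( )] [B [Q < >]]]]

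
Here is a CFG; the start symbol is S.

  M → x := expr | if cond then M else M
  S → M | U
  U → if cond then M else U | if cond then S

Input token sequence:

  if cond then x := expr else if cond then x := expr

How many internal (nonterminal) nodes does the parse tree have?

6

[S [U if cond then [M x := expr] else [U if cond then [S [M x := expr]]]]]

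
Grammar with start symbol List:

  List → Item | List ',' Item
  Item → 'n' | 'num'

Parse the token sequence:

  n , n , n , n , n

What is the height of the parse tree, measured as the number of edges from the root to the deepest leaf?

[List [List [List [List [List [Item n]] , [Item n]] , [Item n]] , [Item n]] , [Item n]]

6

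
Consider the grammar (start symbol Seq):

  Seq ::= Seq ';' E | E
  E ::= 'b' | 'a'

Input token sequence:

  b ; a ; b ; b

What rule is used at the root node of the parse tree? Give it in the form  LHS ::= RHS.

Seq ::= Seq ';' E

[Seq [Seq [Seq [Seq [E b]] ; [E a]] ; [E b]] ; [E b]]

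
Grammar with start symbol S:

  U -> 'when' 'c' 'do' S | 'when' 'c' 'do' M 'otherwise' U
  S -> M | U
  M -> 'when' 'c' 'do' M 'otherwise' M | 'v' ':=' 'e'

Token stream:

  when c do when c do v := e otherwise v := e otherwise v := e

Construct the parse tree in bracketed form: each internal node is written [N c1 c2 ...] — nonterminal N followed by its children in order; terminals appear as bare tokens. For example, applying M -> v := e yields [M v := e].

[S [M when c do [M when c do [M v := e] otherwise [M v := e]] otherwise [M v := e]]]

S
M
when c do M otherwise M
when c do when c do M otherwise M otherwise M
when c do when c do v := e otherwise M otherwise M
when c do when c do v := e otherwise v := e otherwise M
when c do when c do v := e otherwise v := e otherwise v := e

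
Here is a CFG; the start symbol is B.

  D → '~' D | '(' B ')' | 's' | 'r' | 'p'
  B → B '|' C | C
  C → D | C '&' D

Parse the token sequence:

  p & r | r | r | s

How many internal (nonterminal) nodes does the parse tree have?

14

[B [B [B [B [C [C [D p]] & [D r]]] | [C [D r]]] | [C [D r]]] | [C [D s]]]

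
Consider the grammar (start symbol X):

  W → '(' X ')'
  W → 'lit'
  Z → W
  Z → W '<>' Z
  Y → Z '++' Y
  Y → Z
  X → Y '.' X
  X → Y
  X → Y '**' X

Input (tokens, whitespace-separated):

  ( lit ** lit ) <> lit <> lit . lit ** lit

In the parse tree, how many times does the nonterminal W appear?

7

[X [Y [Z [W ( [X [Y [Z [W lit]]] ** [X [Y [Z [W lit]]]]] )] <> [Z [W lit] <> [Z [W lit]]]]] . [X [Y [Z [W lit]]] ** [X [Y [Z [W lit]]]]]]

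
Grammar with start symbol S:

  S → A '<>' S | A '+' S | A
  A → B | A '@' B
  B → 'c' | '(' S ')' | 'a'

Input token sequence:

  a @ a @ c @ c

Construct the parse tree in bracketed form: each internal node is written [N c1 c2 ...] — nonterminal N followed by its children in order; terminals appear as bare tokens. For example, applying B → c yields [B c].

S
A
A @ B
A @ B @ B
A @ B @ B @ B
B @ B @ B @ B
a @ B @ B @ B
a @ a @ B @ B
a @ a @ c @ B
a @ a @ c @ c

[S [A [A [A [A [B a]] @ [B a]] @ [B c]] @ [B c]]]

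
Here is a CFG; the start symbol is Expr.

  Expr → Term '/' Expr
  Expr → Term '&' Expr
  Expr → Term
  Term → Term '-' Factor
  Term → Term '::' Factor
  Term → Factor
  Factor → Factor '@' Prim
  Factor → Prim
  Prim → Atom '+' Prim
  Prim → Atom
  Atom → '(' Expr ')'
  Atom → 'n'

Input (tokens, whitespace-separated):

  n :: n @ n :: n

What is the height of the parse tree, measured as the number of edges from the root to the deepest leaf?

[Expr [Term [Term [Term [Factor [Prim [Atom n]]]] :: [Factor [Factor [Prim [Atom n]]] @ [Prim [Atom n]]]] :: [Factor [Prim [Atom n]]]]]

7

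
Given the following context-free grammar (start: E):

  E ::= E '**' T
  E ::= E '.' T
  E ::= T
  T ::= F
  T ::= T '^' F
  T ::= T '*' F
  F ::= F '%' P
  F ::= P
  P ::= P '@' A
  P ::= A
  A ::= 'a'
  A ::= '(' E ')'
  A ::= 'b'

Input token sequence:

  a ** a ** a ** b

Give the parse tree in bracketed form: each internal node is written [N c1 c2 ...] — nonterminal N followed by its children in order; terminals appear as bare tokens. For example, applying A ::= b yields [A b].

E
E ** T
E ** T ** T
E ** T ** T ** T
T ** T ** T ** T
F ** T ** T ** T
P ** T ** T ** T
A ** T ** T ** T
a ** T ** T ** T
a ** F ** T ** T
a ** P ** T ** T
a ** A ** T ** T
a ** a ** T ** T
a ** a ** F ** T
a ** a ** P ** T
a ** a ** A ** T
a ** a ** a ** T
a ** a ** a ** F
a ** a ** a ** P
a ** a ** a ** A
a ** a ** a ** b

[E [E [E [E [T [F [P [A a]]]]] ** [T [F [P [A a]]]]] ** [T [F [P [A a]]]]] ** [T [F [P [A b]]]]]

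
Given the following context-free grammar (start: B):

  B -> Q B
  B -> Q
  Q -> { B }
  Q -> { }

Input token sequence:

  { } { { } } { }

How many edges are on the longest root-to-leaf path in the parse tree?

[B [Q { }] [B [Q { [B [Q { }]] }] [B [Q { }]]]]

5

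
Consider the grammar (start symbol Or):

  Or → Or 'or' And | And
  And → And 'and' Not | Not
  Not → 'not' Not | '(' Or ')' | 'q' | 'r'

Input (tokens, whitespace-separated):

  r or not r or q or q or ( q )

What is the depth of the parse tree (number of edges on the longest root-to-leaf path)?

7

[Or [Or [Or [Or [Or [And [Not r]]] or [And [Not not [Not r]]]] or [And [Not q]]] or [And [Not q]]] or [And [Not ( [Or [And [Not q]]] )]]]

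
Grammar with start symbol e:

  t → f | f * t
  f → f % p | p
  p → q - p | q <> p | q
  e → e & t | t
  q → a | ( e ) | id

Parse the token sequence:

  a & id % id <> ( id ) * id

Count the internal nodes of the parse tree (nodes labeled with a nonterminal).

24

[e [e [t [f [p [q a]]]]] & [t [f [f [p [q id]]] % [p [q id] <> [p [q ( [e [t [f [p [q id]]]]] )]]]] * [t [f [p [q id]]]]]]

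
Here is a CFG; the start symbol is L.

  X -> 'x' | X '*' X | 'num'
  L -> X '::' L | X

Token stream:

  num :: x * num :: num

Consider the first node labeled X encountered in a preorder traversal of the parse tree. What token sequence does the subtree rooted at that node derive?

[L [X num] :: [L [X [X x] * [X num]] :: [L [X num]]]]

num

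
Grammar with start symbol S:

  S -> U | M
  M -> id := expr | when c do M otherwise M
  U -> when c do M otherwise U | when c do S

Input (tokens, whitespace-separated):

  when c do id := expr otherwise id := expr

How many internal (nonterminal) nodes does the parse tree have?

[S [M when c do [M id := expr] otherwise [M id := expr]]]

4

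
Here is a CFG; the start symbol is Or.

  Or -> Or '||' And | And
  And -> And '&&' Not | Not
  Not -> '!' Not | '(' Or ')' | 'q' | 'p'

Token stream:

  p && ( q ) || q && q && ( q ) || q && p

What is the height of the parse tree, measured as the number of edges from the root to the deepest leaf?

8

[Or [Or [Or [And [And [Not p]] && [Not ( [Or [And [Not q]]] )]]] || [And [And [And [Not q]] && [Not q]] && [Not ( [Or [And [Not q]]] )]]] || [And [And [Not q]] && [Not p]]]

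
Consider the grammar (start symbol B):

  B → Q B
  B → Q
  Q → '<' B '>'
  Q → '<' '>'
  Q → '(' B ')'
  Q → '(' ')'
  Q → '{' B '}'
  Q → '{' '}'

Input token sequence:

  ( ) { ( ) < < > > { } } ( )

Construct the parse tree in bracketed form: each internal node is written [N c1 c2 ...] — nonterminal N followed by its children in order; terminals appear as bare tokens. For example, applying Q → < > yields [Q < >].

[B [Q ( )] [B [Q { [B [Q ( )] [B [Q < [B [Q < >]] >] [B [Q { }]]]] }] [B [Q ( )]]]]

B
Q B
( ) B
( ) Q B
( ) { B } B
( ) { Q B } B
( ) { ( ) B } B
( ) { ( ) Q B } B
( ) { ( ) < B > B } B
( ) { ( ) < Q > B } B
( ) { ( ) < < > > B } B
( ) { ( ) < < > > Q } B
( ) { ( ) < < > > { } } B
( ) { ( ) < < > > { } } Q
( ) { ( ) < < > > { } } ( )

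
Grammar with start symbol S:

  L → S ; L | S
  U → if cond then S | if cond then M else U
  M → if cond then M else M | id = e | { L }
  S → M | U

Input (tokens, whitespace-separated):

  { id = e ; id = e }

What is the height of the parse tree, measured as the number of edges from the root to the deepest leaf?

[S [M { [L [S [M id = e]] ; [L [S [M id = e]]]] }]]

6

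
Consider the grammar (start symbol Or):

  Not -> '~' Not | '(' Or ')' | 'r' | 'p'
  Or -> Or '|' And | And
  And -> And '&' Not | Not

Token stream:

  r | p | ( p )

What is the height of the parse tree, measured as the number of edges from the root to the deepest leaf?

[Or [Or [Or [And [Not r]]] | [And [Not p]]] | [And [Not ( [Or [And [Not p]]] )]]]

6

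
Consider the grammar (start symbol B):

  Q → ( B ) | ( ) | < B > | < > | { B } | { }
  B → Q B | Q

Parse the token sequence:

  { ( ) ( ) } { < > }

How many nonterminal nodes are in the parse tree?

[B [Q { [B [Q ( )] [B [Q ( )]]] }] [B [Q { [B [Q < >]] }]]]

10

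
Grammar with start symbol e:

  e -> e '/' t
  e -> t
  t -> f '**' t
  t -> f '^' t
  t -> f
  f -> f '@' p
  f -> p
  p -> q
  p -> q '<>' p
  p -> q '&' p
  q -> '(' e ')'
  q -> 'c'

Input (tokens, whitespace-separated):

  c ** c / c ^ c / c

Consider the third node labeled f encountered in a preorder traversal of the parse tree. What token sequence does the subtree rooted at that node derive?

c

[e [e [e [t [f [p [q c]]] ** [t [f [p [q c]]]]]] / [t [f [p [q c]]] ^ [t [f [p [q c]]]]]] / [t [f [p [q c]]]]]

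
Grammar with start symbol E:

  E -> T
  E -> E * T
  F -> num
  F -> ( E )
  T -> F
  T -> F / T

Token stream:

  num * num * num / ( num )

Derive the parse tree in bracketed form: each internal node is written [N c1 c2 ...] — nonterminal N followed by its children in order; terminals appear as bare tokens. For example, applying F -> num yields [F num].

E
E * T
E * T * T
T * T * T
F * T * T
num * T * T
num * F * T
num * num * T
num * num * F / T
num * num * num / T
num * num * num / F
num * num * num / ( E )
num * num * num / ( T )
num * num * num / ( F )
num * num * num / ( num )

[E [E [E [T [F num]]] * [T [F num]]] * [T [F num] / [T [F ( [E [T [F num]]] )]]]]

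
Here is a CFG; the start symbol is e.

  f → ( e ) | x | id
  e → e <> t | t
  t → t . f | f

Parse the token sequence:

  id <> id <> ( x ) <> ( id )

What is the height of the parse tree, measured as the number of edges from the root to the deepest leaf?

7

[e [e [e [e [t [f id]]] <> [t [f id]]] <> [t [f ( [e [t [f x]]] )]]] <> [t [f ( [e [t [f id]]] )]]]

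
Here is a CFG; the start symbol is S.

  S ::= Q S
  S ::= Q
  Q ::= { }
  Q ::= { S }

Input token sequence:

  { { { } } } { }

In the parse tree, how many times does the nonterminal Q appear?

4

[S [Q { [S [Q { [S [Q { }]] }]] }] [S [Q { }]]]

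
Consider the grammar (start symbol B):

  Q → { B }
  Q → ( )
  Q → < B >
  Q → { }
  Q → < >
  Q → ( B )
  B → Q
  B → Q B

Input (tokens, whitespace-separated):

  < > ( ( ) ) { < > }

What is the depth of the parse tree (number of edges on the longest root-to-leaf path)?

[B [Q < >] [B [Q ( [B [Q ( )]] )] [B [Q { [B [Q < >]] }]]]]

6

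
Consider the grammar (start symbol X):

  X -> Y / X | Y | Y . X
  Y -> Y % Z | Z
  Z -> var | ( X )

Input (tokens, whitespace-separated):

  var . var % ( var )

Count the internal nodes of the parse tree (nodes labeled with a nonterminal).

[X [Y [Z var]] . [X [Y [Y [Z var]] % [Z ( [X [Y [Z var]]] )]]]]

11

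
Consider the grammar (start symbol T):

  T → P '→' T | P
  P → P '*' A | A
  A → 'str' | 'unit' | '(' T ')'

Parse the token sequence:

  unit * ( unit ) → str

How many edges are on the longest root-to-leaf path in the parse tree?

6

[T [P [P [A unit]] * [A ( [T [P [A unit]]] )]] → [T [P [A str]]]]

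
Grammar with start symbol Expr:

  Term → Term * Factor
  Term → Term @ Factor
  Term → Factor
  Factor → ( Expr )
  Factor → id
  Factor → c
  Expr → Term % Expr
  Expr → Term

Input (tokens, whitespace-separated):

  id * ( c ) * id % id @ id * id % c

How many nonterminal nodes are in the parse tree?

20

[Expr [Term [Term [Term [Factor id]] * [Factor ( [Expr [Term [Factor c]]] )]] * [Factor id]] % [Expr [Term [Term [Term [Factor id]] @ [Factor id]] * [Factor id]] % [Expr [Term [Factor c]]]]]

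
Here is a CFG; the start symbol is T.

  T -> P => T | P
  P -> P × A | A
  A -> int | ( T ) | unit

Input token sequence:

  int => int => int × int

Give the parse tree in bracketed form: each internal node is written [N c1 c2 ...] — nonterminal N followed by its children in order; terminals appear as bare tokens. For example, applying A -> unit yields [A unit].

[T [P [A int]] => [T [P [A int]] => [T [P [P [A int]] × [A int]]]]]

T
P => T
A => T
int => T
int => P => T
int => A => T
int => int => T
int => int => P
int => int => P × A
int => int => A × A
int => int => int × A
int => int => int × int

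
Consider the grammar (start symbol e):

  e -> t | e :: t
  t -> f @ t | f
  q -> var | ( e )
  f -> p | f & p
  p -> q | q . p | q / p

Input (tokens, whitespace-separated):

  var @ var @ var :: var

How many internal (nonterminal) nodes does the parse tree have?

18

[e [e [t [f [p [q var]]] @ [t [f [p [q var]]] @ [t [f [p [q var]]]]]]] :: [t [f [p [q var]]]]]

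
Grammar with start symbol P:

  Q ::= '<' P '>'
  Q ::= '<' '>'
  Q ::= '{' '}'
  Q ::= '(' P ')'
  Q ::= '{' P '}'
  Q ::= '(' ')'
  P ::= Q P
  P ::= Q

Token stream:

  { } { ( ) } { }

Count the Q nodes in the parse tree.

4

[P [Q { }] [P [Q { [P [Q ( )]] }] [P [Q { }]]]]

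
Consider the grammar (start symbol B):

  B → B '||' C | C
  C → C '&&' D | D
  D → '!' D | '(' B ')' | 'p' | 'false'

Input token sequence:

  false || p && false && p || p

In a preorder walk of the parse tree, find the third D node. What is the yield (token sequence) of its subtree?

false

[B [B [B [C [D false]]] || [C [C [C [D p]] && [D false]] && [D p]]] || [C [D p]]]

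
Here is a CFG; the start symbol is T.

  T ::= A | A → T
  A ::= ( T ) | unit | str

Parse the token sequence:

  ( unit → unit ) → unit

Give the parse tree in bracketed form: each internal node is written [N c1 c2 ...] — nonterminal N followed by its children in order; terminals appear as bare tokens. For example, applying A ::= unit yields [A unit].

T
A → T
( T ) → T
( A → T ) → T
( unit → T ) → T
( unit → A ) → T
( unit → unit ) → T
( unit → unit ) → A
( unit → unit ) → unit

[T [A ( [T [A unit] → [T [A unit]]] )] → [T [A unit]]]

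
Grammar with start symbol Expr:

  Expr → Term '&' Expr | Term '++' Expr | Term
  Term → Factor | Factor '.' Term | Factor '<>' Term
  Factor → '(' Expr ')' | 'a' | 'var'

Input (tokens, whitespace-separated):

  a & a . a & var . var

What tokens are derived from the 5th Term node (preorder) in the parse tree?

[Expr [Term [Factor a]] & [Expr [Term [Factor a] . [Term [Factor a]]] & [Expr [Term [Factor var] . [Term [Factor var]]]]]]

var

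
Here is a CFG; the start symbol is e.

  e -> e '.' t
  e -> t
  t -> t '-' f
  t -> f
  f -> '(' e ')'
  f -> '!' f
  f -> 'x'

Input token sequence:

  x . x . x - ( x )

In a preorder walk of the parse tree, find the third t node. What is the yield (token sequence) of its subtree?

[e [e [e [t [f x]]] . [t [f x]]] . [t [t [f x]] - [f ( [e [t [f x]]] )]]]

x - ( x )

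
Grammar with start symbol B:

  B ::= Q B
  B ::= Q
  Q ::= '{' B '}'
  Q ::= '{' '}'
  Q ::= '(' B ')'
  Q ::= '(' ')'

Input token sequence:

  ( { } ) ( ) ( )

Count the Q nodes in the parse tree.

4

[B [Q ( [B [Q { }]] )] [B [Q ( )] [B [Q ( )]]]]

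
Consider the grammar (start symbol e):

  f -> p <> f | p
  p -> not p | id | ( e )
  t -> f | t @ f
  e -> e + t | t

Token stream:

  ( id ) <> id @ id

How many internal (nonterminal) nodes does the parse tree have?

[e [t [t [f [p ( [e [t [f [p id]]]] )] <> [f [p id]]]] @ [f [p id]]]]

13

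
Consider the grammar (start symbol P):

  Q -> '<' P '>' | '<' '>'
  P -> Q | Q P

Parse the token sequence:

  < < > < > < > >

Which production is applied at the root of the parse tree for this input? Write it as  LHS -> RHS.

P -> Q

[P [Q < [P [Q < >] [P [Q < >] [P [Q < >]]]] >]]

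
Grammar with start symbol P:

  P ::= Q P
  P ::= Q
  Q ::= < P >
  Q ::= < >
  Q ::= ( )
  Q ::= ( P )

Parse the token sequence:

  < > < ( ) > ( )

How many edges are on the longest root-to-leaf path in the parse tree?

[P [Q < >] [P [Q < [P [Q ( )]] >] [P [Q ( )]]]]

5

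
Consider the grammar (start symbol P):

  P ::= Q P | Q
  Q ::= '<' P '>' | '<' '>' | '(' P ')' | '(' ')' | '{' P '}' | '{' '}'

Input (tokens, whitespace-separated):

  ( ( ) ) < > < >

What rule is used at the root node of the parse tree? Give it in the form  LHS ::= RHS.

[P [Q ( [P [Q ( )]] )] [P [Q < >] [P [Q < >]]]]

P ::= Q P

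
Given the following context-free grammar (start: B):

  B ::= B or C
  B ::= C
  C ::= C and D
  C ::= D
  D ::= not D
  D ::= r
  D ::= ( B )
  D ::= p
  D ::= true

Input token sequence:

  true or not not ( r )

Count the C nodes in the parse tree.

3

[B [B [C [D true]]] or [C [D not [D not [D ( [B [C [D r]]] )]]]]]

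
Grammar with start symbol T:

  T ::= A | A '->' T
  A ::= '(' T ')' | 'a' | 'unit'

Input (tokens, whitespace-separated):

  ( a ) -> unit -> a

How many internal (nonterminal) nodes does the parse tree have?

8

[T [A ( [T [A a]] )] -> [T [A unit] -> [T [A a]]]]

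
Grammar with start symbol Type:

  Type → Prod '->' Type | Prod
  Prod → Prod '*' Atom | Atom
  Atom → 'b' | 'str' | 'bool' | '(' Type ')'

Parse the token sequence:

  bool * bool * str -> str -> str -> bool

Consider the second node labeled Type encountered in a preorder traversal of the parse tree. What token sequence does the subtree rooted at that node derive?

[Type [Prod [Prod [Prod [Atom bool]] * [Atom bool]] * [Atom str]] -> [Type [Prod [Atom str]] -> [Type [Prod [Atom str]] -> [Type [Prod [Atom bool]]]]]]

str -> str -> bool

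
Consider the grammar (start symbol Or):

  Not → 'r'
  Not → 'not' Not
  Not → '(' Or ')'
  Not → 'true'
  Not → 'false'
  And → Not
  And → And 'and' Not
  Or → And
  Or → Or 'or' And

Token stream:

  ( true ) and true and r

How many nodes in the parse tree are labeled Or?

2

[Or [And [And [And [Not ( [Or [And [Not true]]] )]] and [Not true]] and [Not r]]]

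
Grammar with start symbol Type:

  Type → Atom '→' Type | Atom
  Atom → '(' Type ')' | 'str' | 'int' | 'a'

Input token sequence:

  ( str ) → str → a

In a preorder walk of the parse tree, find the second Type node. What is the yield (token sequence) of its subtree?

[Type [Atom ( [Type [Atom str]] )] → [Type [Atom str] → [Type [Atom a]]]]

str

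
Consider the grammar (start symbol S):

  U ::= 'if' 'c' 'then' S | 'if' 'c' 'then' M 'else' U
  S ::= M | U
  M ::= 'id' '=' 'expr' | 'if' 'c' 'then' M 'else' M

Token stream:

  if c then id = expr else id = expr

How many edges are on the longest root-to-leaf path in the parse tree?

[S [M if c then [M id = expr] else [M id = expr]]]

3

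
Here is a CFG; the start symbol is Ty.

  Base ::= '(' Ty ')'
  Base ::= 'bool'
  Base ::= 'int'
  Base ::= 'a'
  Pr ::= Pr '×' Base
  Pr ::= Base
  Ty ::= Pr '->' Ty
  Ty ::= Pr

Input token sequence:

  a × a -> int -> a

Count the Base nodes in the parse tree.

4

[Ty [Pr [Pr [Base a]] × [Base a]] -> [Ty [Pr [Base int]] -> [Ty [Pr [Base a]]]]]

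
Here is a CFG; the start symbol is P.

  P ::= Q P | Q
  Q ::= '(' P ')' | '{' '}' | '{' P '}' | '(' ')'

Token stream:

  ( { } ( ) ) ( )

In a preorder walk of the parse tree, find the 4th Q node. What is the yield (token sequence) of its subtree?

[P [Q ( [P [Q { }] [P [Q ( )]]] )] [P [Q ( )]]]

( )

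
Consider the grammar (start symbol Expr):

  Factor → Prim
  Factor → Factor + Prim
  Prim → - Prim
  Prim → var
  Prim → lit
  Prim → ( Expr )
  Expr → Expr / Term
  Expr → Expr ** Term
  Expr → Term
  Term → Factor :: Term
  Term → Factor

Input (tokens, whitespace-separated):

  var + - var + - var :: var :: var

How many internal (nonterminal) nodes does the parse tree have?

16

[Expr [Term [Factor [Factor [Factor [Prim var]] + [Prim - [Prim var]]] + [Prim - [Prim var]]] :: [Term [Factor [Prim var]] :: [Term [Factor [Prim var]]]]]]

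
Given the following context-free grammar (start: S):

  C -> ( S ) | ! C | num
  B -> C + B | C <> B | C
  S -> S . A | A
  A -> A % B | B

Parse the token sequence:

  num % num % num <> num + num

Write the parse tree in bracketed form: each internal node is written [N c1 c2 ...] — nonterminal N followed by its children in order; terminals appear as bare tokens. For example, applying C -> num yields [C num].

[S [A [A [A [B [C num]]] % [B [C num]]] % [B [C num] <> [B [C num] + [B [C num]]]]]]

S
A
A % B
A % B % B
B % B % B
C % B % B
num % B % B
num % C % B
num % num % B
num % num % C <> B
num % num % num <> B
num % num % num <> C + B
num % num % num <> num + B
num % num % num <> num + C
num % num % num <> num + num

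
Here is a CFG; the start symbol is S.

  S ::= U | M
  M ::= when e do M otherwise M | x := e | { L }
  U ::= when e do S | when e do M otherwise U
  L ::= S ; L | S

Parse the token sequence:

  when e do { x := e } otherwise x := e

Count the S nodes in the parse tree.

[S [M when e do [M { [L [S [M x := e]]] }] otherwise [M x := e]]]

2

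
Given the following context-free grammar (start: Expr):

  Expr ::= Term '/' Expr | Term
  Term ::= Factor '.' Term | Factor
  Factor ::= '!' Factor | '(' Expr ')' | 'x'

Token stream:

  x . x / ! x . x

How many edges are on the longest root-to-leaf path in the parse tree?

[Expr [Term [Factor x] . [Term [Factor x]]] / [Expr [Term [Factor ! [Factor x]] . [Term [Factor x]]]]]

5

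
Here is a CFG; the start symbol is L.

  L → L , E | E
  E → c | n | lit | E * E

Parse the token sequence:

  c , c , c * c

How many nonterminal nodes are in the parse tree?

8

[L [L [L [E c]] , [E c]] , [E [E c] * [E c]]]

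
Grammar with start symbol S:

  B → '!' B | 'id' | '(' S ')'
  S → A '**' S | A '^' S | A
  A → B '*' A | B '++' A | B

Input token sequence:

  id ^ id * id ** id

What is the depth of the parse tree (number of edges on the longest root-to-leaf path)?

[S [A [B id]] ^ [S [A [B id] * [A [B id]]] ** [S [A [B id]]]]]

5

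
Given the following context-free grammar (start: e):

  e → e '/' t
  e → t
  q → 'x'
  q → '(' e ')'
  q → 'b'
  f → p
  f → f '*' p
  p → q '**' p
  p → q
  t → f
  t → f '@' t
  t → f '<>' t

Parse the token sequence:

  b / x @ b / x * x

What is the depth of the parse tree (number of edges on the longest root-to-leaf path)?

[e [e [e [t [f [p [q b]]]]] / [t [f [p [q x]]] @ [t [f [p [q b]]]]]] / [t [f [f [p [q x]]] * [p [q x]]]]]

7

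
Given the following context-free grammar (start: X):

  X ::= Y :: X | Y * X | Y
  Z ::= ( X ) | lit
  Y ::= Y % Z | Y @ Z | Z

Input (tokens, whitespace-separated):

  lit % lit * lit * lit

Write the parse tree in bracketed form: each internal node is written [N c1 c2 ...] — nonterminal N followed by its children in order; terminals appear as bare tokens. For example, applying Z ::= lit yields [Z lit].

[X [Y [Y [Z lit]] % [Z lit]] * [X [Y [Z lit]] * [X [Y [Z lit]]]]]

X
Y * X
Y % Z * X
Z % Z * X
lit % Z * X
lit % lit * X
lit % lit * Y * X
lit % lit * Z * X
lit % lit * lit * X
lit % lit * lit * Y
lit % lit * lit * Z
lit % lit * lit * lit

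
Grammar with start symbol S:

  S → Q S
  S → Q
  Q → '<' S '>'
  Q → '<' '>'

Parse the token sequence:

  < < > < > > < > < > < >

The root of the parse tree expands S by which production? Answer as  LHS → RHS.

S → Q S

[S [Q < [S [Q < >] [S [Q < >]]] >] [S [Q < >] [S [Q < >] [S [Q < >]]]]]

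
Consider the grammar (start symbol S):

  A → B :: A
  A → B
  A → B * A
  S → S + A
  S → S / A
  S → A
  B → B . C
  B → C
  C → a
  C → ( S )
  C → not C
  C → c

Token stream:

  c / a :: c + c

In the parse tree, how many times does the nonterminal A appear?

4

[S [S [S [A [B [C c]]]] / [A [B [C a]] :: [A [B [C c]]]]] + [A [B [C c]]]]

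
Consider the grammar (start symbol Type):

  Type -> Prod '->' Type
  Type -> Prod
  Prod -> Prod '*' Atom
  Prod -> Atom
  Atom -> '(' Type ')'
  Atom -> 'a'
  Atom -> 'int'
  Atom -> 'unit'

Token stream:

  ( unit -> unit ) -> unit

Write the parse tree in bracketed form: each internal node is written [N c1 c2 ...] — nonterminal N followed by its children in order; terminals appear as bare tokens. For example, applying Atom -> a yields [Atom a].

[Type [Prod [Atom ( [Type [Prod [Atom unit]] -> [Type [Prod [Atom unit]]]] )]] -> [Type [Prod [Atom unit]]]]

Type
Prod -> Type
Atom -> Type
( Type ) -> Type
( Prod -> Type ) -> Type
( Atom -> Type ) -> Type
( unit -> Type ) -> Type
( unit -> Prod ) -> Type
( unit -> Atom ) -> Type
( unit -> unit ) -> Type
( unit -> unit ) -> Prod
( unit -> unit ) -> Atom
( unit -> unit ) -> unit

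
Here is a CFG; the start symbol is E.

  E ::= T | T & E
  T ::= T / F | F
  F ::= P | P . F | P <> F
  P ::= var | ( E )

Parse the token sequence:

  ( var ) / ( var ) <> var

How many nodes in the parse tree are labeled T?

[E [T [T [F [P ( [E [T [F [P var]]]] )]]] / [F [P ( [E [T [F [P var]]]] )] <> [F [P var]]]]]

4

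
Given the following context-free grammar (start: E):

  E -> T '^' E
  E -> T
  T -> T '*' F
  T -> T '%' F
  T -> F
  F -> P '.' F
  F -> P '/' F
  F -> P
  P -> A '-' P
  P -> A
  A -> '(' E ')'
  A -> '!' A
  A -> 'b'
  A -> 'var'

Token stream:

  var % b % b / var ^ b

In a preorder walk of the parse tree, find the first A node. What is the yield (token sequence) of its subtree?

var

[E [T [T [T [F [P [A var]]]] % [F [P [A b]]]] % [F [P [A b]] / [F [P [A var]]]]] ^ [E [T [F [P [A b]]]]]]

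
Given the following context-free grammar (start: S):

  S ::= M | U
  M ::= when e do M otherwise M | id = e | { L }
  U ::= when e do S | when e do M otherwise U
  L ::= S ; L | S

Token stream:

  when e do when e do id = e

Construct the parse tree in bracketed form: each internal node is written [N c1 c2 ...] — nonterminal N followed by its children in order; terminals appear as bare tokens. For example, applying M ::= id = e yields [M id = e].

[S [U when e do [S [U when e do [S [M id = e]]]]]]

S
U
when e do S
when e do U
when e do when e do S
when e do when e do M
when e do when e do id = e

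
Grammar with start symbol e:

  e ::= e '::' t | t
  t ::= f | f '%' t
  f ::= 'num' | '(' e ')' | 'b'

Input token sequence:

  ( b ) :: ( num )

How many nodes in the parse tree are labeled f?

4

[e [e [t [f ( [e [t [f b]]] )]]] :: [t [f ( [e [t [f num]]] )]]]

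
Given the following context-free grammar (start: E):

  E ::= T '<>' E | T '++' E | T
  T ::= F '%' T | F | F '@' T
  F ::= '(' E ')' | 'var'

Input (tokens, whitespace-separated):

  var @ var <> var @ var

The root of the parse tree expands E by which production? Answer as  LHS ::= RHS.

E ::= T '<>' E

[E [T [F var] @ [T [F var]]] <> [E [T [F var] @ [T [F var]]]]]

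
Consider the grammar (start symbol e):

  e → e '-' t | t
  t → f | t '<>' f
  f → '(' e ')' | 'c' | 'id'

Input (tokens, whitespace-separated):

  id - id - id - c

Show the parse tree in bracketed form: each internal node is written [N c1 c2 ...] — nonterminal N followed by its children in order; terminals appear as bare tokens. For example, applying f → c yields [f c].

e
e - t
e - t - t
e - t - t - t
t - t - t - t
f - t - t - t
id - t - t - t
id - f - t - t
id - id - t - t
id - id - f - t
id - id - id - t
id - id - id - f
id - id - id - c

[e [e [e [e [t [f id]]] - [t [f id]]] - [t [f id]]] - [t [f c]]]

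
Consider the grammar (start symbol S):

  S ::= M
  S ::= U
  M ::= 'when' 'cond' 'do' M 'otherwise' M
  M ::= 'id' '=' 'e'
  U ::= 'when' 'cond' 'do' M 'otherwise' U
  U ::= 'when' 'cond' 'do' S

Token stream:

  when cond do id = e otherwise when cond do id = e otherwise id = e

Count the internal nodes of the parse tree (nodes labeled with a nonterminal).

[S [M when cond do [M id = e] otherwise [M when cond do [M id = e] otherwise [M id = e]]]]

6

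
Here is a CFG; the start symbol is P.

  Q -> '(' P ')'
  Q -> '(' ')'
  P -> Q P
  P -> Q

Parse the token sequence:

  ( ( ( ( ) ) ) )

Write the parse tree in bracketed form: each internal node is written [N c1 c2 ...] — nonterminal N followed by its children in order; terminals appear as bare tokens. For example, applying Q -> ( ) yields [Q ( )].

P
Q
( P )
( Q )
( ( P ) )
( ( Q ) )
( ( ( P ) ) )
( ( ( Q ) ) )
( ( ( ( ) ) ) )

[P [Q ( [P [Q ( [P [Q ( [P [Q ( )]] )]] )]] )]]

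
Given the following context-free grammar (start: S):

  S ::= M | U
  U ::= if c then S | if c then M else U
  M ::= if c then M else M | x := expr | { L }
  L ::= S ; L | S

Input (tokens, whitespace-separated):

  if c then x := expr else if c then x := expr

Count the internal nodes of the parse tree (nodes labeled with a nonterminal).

[S [U if c then [M x := expr] else [U if c then [S [M x := expr]]]]]

6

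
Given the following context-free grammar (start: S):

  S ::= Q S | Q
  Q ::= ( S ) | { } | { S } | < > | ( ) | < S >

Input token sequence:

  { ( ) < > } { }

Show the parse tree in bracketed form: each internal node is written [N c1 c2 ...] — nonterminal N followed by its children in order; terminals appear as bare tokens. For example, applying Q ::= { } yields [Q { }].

[S [Q { [S [Q ( )] [S [Q < >]]] }] [S [Q { }]]]

S
Q S
{ S } S
{ Q S } S
{ ( ) S } S
{ ( ) Q } S
{ ( ) < > } S
{ ( ) < > } Q
{ ( ) < > } { }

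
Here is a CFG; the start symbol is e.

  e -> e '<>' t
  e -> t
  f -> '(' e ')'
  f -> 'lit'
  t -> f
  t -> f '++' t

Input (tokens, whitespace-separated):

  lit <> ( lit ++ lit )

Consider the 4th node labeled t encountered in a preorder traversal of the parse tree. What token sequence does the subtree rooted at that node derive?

[e [e [t [f lit]]] <> [t [f ( [e [t [f lit] ++ [t [f lit]]]] )]]]

lit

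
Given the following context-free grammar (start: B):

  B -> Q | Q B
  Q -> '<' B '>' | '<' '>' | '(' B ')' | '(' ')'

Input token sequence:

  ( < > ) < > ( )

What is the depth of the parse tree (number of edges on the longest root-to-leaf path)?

[B [Q ( [B [Q < >]] )] [B [Q < >] [B [Q ( )]]]]

4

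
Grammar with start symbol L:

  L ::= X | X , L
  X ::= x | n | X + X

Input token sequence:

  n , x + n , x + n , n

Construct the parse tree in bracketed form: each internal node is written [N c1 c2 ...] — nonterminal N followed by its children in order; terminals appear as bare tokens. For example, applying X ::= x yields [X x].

L
X , L
n , L
n , X , L
n , X + X , L
n , x + X , L
n , x + n , L
n , x + n , X , L
n , x + n , X + X , L
n , x + n , x + X , L
n , x + n , x + n , L
n , x + n , x + n , X
n , x + n , x + n , n

[L [X n] , [L [X [X x] + [X n]] , [L [X [X x] + [X n]] , [L [X n]]]]]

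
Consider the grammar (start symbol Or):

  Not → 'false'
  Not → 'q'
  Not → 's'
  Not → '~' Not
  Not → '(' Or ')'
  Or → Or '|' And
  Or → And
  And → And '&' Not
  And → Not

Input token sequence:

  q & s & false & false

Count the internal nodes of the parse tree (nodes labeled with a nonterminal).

[Or [And [And [And [And [Not q]] & [Not s]] & [Not false]] & [Not false]]]

9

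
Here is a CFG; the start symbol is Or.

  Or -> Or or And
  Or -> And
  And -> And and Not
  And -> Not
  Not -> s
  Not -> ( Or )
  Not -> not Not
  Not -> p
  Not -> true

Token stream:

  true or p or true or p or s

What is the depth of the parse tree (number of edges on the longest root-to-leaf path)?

7

[Or [Or [Or [Or [Or [And [Not true]]] or [And [Not p]]] or [And [Not true]]] or [And [Not p]]] or [And [Not s]]]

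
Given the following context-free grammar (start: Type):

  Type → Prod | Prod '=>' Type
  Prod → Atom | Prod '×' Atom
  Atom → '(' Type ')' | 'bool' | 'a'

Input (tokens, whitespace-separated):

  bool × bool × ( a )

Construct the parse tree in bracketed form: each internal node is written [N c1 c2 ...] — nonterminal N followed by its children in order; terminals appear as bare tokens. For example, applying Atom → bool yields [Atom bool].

[Type [Prod [Prod [Prod [Atom bool]] × [Atom bool]] × [Atom ( [Type [Prod [Atom a]]] )]]]

Type
Prod
Prod × Atom
Prod × Atom × Atom
Atom × Atom × Atom
bool × Atom × Atom
bool × bool × Atom
bool × bool × ( Type )
bool × bool × ( Prod )
bool × bool × ( Atom )
bool × bool × ( a )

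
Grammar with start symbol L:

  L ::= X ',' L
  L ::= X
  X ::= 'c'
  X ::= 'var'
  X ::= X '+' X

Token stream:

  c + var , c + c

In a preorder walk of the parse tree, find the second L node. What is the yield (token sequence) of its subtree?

c + c

[L [X [X c] + [X var]] , [L [X [X c] + [X c]]]]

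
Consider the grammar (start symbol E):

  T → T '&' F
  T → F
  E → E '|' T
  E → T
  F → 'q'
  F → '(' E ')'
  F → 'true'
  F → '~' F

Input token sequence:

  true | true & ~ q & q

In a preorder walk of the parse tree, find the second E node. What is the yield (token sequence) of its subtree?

true

[E [E [T [F true]]] | [T [T [T [F true]] & [F ~ [F q]]] & [F q]]]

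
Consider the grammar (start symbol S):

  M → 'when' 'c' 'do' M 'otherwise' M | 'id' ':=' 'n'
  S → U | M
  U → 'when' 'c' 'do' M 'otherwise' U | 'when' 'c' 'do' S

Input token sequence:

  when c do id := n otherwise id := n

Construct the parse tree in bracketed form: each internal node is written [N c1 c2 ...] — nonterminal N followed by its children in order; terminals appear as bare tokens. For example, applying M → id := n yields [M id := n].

S
M
when c do M otherwise M
when c do id := n otherwise M
when c do id := n otherwise id := n

[S [M when c do [M id := n] otherwise [M id := n]]]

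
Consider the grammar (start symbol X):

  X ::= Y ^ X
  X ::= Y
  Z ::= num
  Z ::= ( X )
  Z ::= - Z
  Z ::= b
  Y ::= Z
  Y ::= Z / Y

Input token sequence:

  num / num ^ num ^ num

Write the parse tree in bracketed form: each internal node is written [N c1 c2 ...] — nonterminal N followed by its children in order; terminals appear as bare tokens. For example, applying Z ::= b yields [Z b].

X
Y ^ X
Z / Y ^ X
num / Y ^ X
num / Z ^ X
num / num ^ X
num / num ^ Y ^ X
num / num ^ Z ^ X
num / num ^ num ^ X
num / num ^ num ^ Y
num / num ^ num ^ Z
num / num ^ num ^ num

[X [Y [Z num] / [Y [Z num]]] ^ [X [Y [Z num]] ^ [X [Y [Z num]]]]]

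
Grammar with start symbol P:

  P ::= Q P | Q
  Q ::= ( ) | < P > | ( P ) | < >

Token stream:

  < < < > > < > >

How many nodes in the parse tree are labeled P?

[P [Q < [P [Q < [P [Q < >]] >] [P [Q < >]]] >]]

4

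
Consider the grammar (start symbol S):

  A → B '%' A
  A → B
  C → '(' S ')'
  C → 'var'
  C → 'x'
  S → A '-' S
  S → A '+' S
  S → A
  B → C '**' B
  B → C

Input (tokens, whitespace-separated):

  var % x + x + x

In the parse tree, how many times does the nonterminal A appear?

4

[S [A [B [C var]] % [A [B [C x]]]] + [S [A [B [C x]]] + [S [A [B [C x]]]]]]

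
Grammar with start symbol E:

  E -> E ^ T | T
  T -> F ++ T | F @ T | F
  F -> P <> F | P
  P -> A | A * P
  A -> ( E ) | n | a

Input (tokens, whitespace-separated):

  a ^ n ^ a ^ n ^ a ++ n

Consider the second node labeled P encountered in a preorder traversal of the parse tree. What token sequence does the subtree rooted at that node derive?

[E [E [E [E [E [T [F [P [A a]]]]] ^ [T [F [P [A n]]]]] ^ [T [F [P [A a]]]]] ^ [T [F [P [A n]]]]] ^ [T [F [P [A a]]] ++ [T [F [P [A n]]]]]]

n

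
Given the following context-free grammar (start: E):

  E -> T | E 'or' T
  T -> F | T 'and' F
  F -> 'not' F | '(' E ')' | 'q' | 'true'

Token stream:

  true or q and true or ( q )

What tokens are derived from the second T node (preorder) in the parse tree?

q and true

[E [E [E [T [F true]]] or [T [T [F q]] and [F true]]] or [T [F ( [E [T [F q]]] )]]]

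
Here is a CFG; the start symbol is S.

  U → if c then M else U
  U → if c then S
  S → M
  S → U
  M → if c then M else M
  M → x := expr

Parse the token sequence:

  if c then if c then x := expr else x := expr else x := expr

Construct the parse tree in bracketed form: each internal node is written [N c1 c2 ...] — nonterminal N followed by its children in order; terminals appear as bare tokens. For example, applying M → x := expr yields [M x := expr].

S
M
if c then M else M
if c then if c then M else M else M
if c then if c then x := expr else M else M
if c then if c then x := expr else x := expr else M
if c then if c then x := expr else x := expr else x := expr

[S [M if c then [M if c then [M x := expr] else [M x := expr]] else [M x := expr]]]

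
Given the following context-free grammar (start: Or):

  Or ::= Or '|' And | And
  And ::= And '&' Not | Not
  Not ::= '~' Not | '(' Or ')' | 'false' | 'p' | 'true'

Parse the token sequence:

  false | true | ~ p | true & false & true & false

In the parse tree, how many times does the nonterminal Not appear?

[Or [Or [Or [Or [And [Not false]]] | [And [Not true]]] | [And [Not ~ [Not p]]]] | [And [And [And [And [Not true]] & [Not false]] & [Not true]] & [Not false]]]

8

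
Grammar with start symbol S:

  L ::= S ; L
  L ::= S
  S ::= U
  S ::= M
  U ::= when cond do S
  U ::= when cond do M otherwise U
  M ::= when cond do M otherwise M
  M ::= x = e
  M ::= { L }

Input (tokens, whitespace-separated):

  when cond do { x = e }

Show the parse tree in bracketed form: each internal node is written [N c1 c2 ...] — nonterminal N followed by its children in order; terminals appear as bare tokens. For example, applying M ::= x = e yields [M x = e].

S
U
when cond do S
when cond do M
when cond do { L }
when cond do { S }
when cond do { M }
when cond do { x = e }

[S [U when cond do [S [M { [L [S [M x = e]]] }]]]]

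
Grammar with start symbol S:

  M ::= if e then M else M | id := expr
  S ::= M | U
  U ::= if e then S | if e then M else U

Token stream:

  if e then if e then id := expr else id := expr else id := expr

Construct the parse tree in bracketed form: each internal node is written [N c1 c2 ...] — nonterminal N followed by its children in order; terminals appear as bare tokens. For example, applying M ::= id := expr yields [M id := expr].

[S [M if e then [M if e then [M id := expr] else [M id := expr]] else [M id := expr]]]

S
M
if e then M else M
if e then if e then M else M else M
if e then if e then id := expr else M else M
if e then if e then id := expr else id := expr else M
if e then if e then id := expr else id := expr else id := expr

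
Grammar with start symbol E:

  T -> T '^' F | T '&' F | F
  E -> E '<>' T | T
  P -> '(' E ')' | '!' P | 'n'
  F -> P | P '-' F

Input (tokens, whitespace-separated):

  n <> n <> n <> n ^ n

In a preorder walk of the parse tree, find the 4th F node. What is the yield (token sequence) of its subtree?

[E [E [E [E [T [F [P n]]]] <> [T [F [P n]]]] <> [T [F [P n]]]] <> [T [T [F [P n]]] ^ [F [P n]]]]

n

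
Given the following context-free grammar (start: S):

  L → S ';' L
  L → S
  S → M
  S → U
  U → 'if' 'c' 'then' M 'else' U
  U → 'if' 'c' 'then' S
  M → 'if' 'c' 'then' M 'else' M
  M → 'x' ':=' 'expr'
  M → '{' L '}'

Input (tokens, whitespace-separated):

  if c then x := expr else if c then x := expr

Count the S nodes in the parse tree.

2

[S [U if c then [M x := expr] else [U if c then [S [M x := expr]]]]]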